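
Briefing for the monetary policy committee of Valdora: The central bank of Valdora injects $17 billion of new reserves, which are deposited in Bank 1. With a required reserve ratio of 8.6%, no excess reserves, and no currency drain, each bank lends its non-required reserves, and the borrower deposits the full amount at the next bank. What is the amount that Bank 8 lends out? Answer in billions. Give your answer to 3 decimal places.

Each bank lends a fraction (1 − rr) = 0.9140 of the deposit it receives, so Bank 8 receives 17·0.9140^7 and lends 17·0.9140^8 ≈ 8.2798 billion.

$8.280 billion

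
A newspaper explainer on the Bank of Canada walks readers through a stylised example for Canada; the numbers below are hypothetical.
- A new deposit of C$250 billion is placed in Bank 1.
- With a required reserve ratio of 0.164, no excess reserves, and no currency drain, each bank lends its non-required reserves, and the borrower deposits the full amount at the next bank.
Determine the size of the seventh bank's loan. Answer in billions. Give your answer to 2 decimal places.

C$71.35 billion

Each bank lends a fraction (1 − rr) = 0.8360 of the deposit it receives, so Bank 7 receives 250·0.8360^6 and lends 250·0.8360^7 ≈ 71.3484 billion.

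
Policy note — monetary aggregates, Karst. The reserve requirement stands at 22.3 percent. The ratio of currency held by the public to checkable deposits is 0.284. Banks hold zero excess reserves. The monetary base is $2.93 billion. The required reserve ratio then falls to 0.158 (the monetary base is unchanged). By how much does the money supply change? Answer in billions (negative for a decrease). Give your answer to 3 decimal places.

$1.091 billion

Initially m₁ = (1 + 0.284) / (0.223 + 0.284) ≈ 2.53254, so M₁ = 2.53254 × 2.93 ≈ 7.4203 billion.
After the change m₂ = (1 + 0.284) / (0.158 + 0.284) ≈ 2.90498, so M₂ = 2.90498 × 2.93 ≈ 8.5116 billion.
ΔM = M₂ − M₁ = 8.5116 − 7.4203 = 1.0913 billion.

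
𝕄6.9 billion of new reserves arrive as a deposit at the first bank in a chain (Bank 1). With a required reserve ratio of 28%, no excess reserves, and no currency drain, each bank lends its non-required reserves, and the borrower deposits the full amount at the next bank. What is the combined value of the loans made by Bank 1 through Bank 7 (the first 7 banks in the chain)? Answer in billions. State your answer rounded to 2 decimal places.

Bank i lends (1 − rr)^i of the original deposit: Bank 1 lends 6.9·0.7200 = 4.9680, Bank 2 lends 6.9·0.7200² ≈ 3.5770, and so on.
Summing a geometric series: total = 6.9·[0.7200·(1 − 0.7200^7) / (1 − 0.7200)] ≈ 15.9631 billion.

𝕄15.96 billion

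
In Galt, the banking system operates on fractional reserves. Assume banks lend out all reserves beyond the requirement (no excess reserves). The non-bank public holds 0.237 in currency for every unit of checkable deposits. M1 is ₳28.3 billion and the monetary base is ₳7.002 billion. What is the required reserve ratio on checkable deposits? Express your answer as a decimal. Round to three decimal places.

Using m = M/MB = 28.3/7.002 ≈ 4.041702. Since m = (1 + c)/(c + rr + e), the denominator satisfies c + rr + e = (1 + c)/m = (1 + 0.237) / 4.041702 ≈ 0.306059.
With c = 0.237 and e = 0, the required reserve ratio on checkable deposits is 0.306059 − 0.237 − 0 = 0.069059.

0.069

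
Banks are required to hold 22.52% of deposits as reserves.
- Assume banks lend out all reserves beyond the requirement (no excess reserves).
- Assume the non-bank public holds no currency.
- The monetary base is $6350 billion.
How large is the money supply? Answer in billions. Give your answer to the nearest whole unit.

$28197 billion

With no currency drain or excess reserves, the money multiplier is m = 1/rr = 1/0.2252 ≈ 4.44050.
Money supply M = m × MB = 4.44050 × 6350 = 28197.175 billion.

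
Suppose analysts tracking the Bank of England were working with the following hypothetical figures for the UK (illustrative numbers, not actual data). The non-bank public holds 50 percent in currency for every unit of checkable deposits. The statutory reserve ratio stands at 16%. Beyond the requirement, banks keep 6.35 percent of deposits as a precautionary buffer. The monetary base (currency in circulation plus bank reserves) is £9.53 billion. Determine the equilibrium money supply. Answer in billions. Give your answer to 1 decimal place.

£19.8 billion

The money multiplier is m = (1 + c) / (rr + e + c) = (1 + 0.5) / (0.16 + 0.0635 + 0.5) ≈ 2.0733.
So M = m × MB = 2.0733 × 9.53 ≈ 19.7585 billion.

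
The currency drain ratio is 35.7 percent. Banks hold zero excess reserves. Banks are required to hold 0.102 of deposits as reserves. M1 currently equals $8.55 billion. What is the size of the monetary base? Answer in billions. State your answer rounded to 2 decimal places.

The money multiplier is m = (1 + c) / (rr + c) = (1 + 0.357) / (0.102 + 0.357) ≈ 2.9564.
MB = M / m = 8.55 / 2.9564 ≈ 2.892 billion.

$2.89 billion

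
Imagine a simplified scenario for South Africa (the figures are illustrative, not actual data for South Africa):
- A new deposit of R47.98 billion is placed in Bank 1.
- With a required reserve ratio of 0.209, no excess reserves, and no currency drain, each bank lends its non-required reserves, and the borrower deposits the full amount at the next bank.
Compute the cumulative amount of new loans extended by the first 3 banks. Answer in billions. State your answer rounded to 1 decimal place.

R91.7 billion

Bank i lends (1 − rr)^i of the original deposit: Bank 1 lends 47.98·0.7910 ≈ 37.9522, Bank 2 lends 47.98·0.7910² ≈ 30.0202, and so on.
Summing a geometric series: total = 47.98·[0.7910·(1 − 0.7910^3) / (1 − 0.7910)] ≈ 91.7183 billion.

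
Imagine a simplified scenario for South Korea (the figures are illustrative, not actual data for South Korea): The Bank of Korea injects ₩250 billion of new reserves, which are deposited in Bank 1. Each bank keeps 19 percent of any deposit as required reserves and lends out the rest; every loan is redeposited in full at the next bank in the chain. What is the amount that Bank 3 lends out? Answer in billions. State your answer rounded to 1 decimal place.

₩132.9 billion

Each bank lends a fraction (1 − rr) = 0.8100 of the deposit it receives, so Bank 3 receives 250·0.8100^2 and lends 250·0.8100^3 ≈ 132.8603 billion.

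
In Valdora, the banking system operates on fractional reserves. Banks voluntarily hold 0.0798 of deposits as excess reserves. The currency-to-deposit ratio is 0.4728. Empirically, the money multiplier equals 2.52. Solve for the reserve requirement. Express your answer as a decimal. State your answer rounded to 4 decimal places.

Using m = 2.52. Since m = (1 + c)/(c + rr + e), the denominator satisfies c + rr + e = (1 + c)/m = (1 + 0.4728) / 2.52 ≈ 0.584444.
With c = 0.4728 and e = 0.0798, the reserve requirement is 0.584444 − 0.4728 − 0.0798 = 0.031844.

0.0318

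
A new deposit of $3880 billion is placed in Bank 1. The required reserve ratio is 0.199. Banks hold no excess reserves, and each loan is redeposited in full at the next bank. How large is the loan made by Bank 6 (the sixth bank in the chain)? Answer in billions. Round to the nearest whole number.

Each bank lends a fraction (1 − rr) = 0.8010 of the deposit it receives, so Bank 6 receives 3880·0.8010^5 and lends 3880·0.8010^6 ≈ 1024.7710 billion.

$1025 billion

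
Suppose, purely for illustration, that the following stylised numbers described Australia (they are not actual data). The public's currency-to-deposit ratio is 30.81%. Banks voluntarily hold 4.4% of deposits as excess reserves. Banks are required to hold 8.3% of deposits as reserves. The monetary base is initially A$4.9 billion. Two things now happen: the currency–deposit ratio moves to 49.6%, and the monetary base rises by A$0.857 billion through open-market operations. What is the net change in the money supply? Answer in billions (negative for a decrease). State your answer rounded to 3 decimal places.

-0.907 billion

Before: m₁ = (1 + 0.3081) / (0.083 + 0.044 + 0.3081) ≈ 3.00644, MB₁ = 4.9, so M₁ = 3.00644 × 4.9 ≈ 14.7316 billion.
After: m₂ = (1 + 0.496) / (0.083 + 0.044 + 0.496) ≈ 2.40128, MB₂ = 4.9 + 0.857 = 5.757, so M₂ = 2.40128 × 5.757 ≈ 13.8242 billion.
ΔM = M₂ − M₁ = 13.8242 − 14.7316 = -0.9074 billion.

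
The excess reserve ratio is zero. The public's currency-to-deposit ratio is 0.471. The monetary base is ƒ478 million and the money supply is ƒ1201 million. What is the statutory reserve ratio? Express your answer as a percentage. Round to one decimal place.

Using m = M/MB = 1201/478 ≈ 2.512552. Since m = (1 + c)/(c + rr + e), the denominator satisfies c + rr + e = (1 + c)/m = (1 + 0.471) / 2.512552 ≈ 0.585461.
With c = 0.471 and e = 0, the statutory reserve ratio is 0.585461 − 0.471 − 0 = 0.114461.

11.4%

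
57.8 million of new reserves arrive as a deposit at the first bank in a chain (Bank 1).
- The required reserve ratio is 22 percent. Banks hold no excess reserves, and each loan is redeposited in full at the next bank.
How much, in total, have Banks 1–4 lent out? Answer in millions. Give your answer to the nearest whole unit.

Bank i lends (1 − rr)^i of the original deposit: Bank 1 lends 57.8·0.7800 = 45.0840, Bank 2 lends 57.8·0.7800² ≈ 35.1655, and so on.
Summing a geometric series: total = 57.8·[0.7800·(1 − 0.7800^4) / (1 − 0.7800)] ≈ 129.0733 million.

129 million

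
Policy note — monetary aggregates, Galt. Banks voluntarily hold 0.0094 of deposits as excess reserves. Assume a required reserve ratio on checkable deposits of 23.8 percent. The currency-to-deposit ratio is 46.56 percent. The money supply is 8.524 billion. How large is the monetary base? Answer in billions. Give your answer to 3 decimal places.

4.147 billion

The money multiplier is m = (1 + c) / (rr + e + c) = (1 + 0.4656) / (0.238 + 0.0094 + 0.4656) ≈ 2.05554.
MB = M / m = 8.524 / 2.05554 ≈ 4.1468 billion.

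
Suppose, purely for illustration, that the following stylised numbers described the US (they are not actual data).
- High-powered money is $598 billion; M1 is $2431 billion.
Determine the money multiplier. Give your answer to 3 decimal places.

4.065

The money multiplier is m = M / MB = 2431 / 598 ≈ 4.06522.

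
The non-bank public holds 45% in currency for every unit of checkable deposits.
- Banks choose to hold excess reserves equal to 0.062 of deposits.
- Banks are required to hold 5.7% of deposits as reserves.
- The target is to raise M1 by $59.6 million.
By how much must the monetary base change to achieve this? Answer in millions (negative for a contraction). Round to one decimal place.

The money multiplier is m = (1 + c) / (rr + e + c) = (1 + 0.45) / (0.057 + 0.062 + 0.45) ≈ 2.5483.
ΔMB = ΔM / m = (+59.6) / 2.5483 ≈ 23.3881 million.

$23.4 million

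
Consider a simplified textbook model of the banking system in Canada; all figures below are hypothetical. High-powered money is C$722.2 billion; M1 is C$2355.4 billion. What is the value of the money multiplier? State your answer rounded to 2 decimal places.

3.26

The money multiplier is m = M / MB = 2355.4 / 722.2 ≈ 3.26142.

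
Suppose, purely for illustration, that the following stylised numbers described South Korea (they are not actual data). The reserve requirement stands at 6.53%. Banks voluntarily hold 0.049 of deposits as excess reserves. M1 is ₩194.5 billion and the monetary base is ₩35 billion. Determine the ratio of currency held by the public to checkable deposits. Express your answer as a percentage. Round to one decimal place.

Using m = M/MB = 194.5/35 ≈ 5.557143. From m = (1 + c)/(c + rr + e), rearranging gives 1 + c = m·(c + rr + e), so c·(1 − m) = m·(rr + e) − 1.
Hence c = [m·(rr + e) − 1]/(1 − m) = [5.557143 × (0.0653 + 0.049) − 1] / (1 − 5.557143) ≈ 0.080054.

8.0%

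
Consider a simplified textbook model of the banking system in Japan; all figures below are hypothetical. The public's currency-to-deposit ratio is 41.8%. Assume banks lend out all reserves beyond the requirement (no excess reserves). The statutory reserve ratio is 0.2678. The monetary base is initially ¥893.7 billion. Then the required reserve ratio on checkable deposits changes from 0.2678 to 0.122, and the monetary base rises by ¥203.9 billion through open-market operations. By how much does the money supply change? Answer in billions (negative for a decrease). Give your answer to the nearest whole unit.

Before: m₁ = (1 + 0.418) / (0.2678 + 0.418) ≈ 2.06766, MB₁ = 893.7, so M₁ = 2.06766 × 893.7 ≈ 1847.8677 billion.
After: m₂ = (1 + 0.418) / (0.122 + 0.418) ≈ 2.62593, MB₂ = 893.7 + 203.9 = 1097.6, so M₂ = 2.62593 × 1097.6 ≈ 2882.2208 billion.
ΔM = M₂ − M₁ = 2882.2208 − 1847.8677 = 1034.3531 billion.

¥1034 billion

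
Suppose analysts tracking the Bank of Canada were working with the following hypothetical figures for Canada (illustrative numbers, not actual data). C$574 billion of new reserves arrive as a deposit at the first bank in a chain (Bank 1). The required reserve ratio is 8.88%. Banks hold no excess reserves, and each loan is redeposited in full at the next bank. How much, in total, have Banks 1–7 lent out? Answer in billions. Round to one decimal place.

Bank i lends (1 − rr)^i of the original deposit: Bank 1 lends 574·0.9112 = 523.0288, Bank 2 lends 574·0.9112² ≈ 476.5838, and so on.
Summing a geometric series: total = 574·[0.9112·(1 − 0.9112^7) / (1 − 0.9112)] ≈ 2818.0531 billion.

C$2818.1 billion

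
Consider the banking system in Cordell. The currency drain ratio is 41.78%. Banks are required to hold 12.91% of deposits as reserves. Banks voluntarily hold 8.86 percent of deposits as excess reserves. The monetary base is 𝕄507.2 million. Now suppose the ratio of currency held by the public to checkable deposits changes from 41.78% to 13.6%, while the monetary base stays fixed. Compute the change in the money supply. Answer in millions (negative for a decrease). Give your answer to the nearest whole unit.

𝕄497 million

Initially m₁ = (1 + 0.4178) / (0.1291 + 0.0886 + 0.4178) ≈ 2.2310, so M₁ = 2.2310 × 507.2 = 1131.5632 million.
After the change m₂ = (1 + 0.136) / (0.1291 + 0.0886 + 0.136) ≈ 3.2118, so M₂ = 3.2118 × 507.2 ≈ 1629.025 million.
ΔM = M₂ − M₁ = 1629.025 − 1131.5632 = 497.4618 million.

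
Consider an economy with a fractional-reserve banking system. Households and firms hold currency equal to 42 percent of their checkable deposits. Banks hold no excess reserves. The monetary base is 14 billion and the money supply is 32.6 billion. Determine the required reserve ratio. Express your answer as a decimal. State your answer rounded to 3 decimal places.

0.190

Using m = M/MB = 32.6/14 ≈ 2.328571. Since m = (1 + c)/(c + rr + e), the denominator satisfies c + rr + e = (1 + c)/m = (1 + 0.42) / 2.328571 ≈ 0.609816.
With c = 0.42 and e = 0, the required reserve ratio is 0.609816 − 0.42 − 0 = 0.189816.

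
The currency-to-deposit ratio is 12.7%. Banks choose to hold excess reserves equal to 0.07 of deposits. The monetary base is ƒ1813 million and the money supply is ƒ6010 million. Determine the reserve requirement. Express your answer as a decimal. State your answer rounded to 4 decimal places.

Using m = M/MB = 6010/1813 ≈ 3.314948. Since m = (1 + c)/(c + rr + e), the denominator satisfies c + rr + e = (1 + c)/m = (1 + 0.127) / 3.314948 ≈ 0.339975.
With c = 0.127 and e = 0.07, the reserve requirement is 0.339975 − 0.127 − 0.07 = 0.142975.

0.1430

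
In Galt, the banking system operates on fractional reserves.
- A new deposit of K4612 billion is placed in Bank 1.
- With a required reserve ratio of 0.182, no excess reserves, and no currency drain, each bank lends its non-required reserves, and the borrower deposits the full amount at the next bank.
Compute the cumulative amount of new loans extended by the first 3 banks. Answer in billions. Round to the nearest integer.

K9383 billion

Bank i lends (1 − rr)^i of the original deposit: Bank 1 lends 4612·0.8180 = 3772.6160, Bank 2 lends 4612·0.8180² ≈ 3085.9999, and so on.
Summing a geometric series: total = 4612·[0.8180·(1 − 0.8180^3) / (1 − 0.8180)] ≈ 9382.9638 billion.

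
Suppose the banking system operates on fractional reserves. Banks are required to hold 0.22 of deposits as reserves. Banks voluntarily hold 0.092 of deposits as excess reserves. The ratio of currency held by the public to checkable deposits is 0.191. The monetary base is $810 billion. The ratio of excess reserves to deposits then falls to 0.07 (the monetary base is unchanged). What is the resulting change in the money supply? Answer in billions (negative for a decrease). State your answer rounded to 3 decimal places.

Initially m₁ = (1 + 0.191) / (0.22 + 0.092 + 0.191) ≈ 2.3677932, so M₁ = 2.3677932 × 810 ≈ 1917.9125 billion.
After the change m₂ = (1 + 0.191) / (0.22 + 0.07 + 0.191) ≈ 2.4760915, so M₂ = 2.4760915 × 810 ≈ 2005.6341 billion.
ΔM = M₂ − M₁ = 2005.6341 − 1917.9125 = 87.7216 billion.

$87.722 billion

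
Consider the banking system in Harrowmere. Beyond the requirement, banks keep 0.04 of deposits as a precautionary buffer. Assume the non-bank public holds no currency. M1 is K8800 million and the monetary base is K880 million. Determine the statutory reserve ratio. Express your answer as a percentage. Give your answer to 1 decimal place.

6.0%

Using m = M/MB = 8800/880 = 10.000000. Since m = (1 + c)/(c + rr + e), the denominator satisfies c + rr + e = (1 + c)/m = (1 + 0) / 10.000000 = 0.100000.
With c = 0 and e = 0.04, the statutory reserve ratio is 0.100000 − 0 − 0.04 = 0.06.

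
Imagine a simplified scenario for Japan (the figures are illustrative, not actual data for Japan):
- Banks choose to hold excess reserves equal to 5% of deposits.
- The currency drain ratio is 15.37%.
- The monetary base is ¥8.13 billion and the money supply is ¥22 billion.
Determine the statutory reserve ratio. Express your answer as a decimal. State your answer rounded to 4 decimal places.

0.2226

Using m = M/MB = 22/8.13 ≈ 2.706027. Since m = (1 + c)/(c + rr + e), the denominator satisfies c + rr + e = (1 + c)/m = (1 + 0.1537) / 2.706027 ≈ 0.426345.
With c = 0.1537 and e = 0.05, the statutory reserve ratio is 0.426345 − 0.1537 − 0.05 = 0.222645.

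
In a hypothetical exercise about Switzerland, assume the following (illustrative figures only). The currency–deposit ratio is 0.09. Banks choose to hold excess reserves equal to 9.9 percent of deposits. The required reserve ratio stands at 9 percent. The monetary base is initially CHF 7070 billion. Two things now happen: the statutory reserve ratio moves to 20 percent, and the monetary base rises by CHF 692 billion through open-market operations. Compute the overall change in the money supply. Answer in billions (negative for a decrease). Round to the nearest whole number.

-5872 billion

Before: m₁ = (1 + 0.09) / (0.09 + 0.099 + 0.09) ≈ 3.90681, MB₁ = 7070, so M₁ = 3.90681 × 7070 = 27621.1467 billion.
After: m₂ = (1 + 0.09) / (0.2 + 0.099 + 0.09) ≈ 2.80206, MB₂ = 7070 + 692 = 7762, so M₂ = 2.80206 × 7762 ≈ 21749.5897 billion.
ΔM = M₂ − M₁ = 21749.5897 − 27621.1467 = -5871.557 billion.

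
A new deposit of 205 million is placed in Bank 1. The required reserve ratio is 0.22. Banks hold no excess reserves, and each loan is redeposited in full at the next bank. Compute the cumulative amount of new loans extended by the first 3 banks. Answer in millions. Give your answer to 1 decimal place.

Bank i lends (1 − rr)^i of the original deposit: Bank 1 lends 205·0.7800 = 159.9000, Bank 2 lends 205·0.7800² = 124.7220, and so on.
Summing a geometric series: total = 205·[0.7800·(1 − 0.7800^3) / (1 − 0.7800)] ≈ 381.9052 million.

381.9 million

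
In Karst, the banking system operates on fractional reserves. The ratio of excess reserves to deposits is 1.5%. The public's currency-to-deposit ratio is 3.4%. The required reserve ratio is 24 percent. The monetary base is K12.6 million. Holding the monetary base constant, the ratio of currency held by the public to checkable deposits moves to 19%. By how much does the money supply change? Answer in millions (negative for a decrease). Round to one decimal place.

-11.4 million

Initially m₁ = (1 + 0.034) / (0.24 + 0.015 + 0.034) ≈ 3.5779, so M₁ = 3.5779 × 12.6 ≈ 45.0815 million.
After the change m₂ = (1 + 0.19) / (0.24 + 0.015 + 0.19) ≈ 2.6742, so M₂ = 2.6742 × 12.6 ≈ 33.6949 million.
ΔM = M₂ − M₁ = 33.6949 − 45.0815 = -11.3866 million.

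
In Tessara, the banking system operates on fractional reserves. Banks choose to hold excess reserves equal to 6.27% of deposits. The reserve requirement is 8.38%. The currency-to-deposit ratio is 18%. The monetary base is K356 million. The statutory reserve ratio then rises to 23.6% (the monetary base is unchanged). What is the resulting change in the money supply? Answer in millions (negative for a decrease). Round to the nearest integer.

-409 million

Initially m₁ = (1 + 0.18) / (0.0838 + 0.0627 + 0.18) ≈ 3.6141, so M₁ = 3.6141 × 356 = 1286.6196 million.
After the change m₂ = (1 + 0.18) / (0.236 + 0.0627 + 0.18) ≈ 2.4650, so M₂ = 2.4650 × 356 = 877.54 million.
ΔM = M₂ − M₁ = 877.54 − 1286.6196 = -409.0796 million.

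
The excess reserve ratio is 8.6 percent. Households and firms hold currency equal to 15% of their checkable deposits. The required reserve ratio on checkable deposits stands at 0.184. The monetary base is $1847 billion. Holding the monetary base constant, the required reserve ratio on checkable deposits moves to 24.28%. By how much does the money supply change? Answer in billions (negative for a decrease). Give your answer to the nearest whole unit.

Initially m₁ = (1 + 0.15) / (0.184 + 0.086 + 0.15) ≈ 2.73810, so M₁ = 2.73810 × 1847 = 5057.2707 billion.
After the change m₂ = (1 + 0.15) / (0.2428 + 0.086 + 0.15) ≈ 2.40184, so M₂ = 2.40184 × 1847 ≈ 4436.1985 billion.
ΔM = M₂ − M₁ = 4436.1985 − 5057.2707 = -621.0722 billion.

-621 billion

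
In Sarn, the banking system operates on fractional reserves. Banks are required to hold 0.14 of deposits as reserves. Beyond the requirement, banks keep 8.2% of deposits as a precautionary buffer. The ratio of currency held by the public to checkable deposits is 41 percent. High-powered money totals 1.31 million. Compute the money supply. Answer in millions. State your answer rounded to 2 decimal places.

The money multiplier is m = (1 + c) / (rr + e + c) = (1 + 0.41) / (0.14 + 0.082 + 0.41) ≈ 2.2310.
So M = m × MB = 2.2310 × 1.31 ≈ 2.9226 million.

2.92 million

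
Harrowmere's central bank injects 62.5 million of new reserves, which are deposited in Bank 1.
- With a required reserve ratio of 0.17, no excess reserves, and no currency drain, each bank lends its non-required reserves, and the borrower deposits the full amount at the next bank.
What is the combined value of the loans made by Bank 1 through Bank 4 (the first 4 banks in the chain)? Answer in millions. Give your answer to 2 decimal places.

Bank i lends (1 − rr)^i of the original deposit: Bank 1 lends 62.5·0.8300 = 51.8750, Bank 2 lends 62.5·0.8300² ≈ 43.0562, and so on.
Summing a geometric series: total = 62.5·[0.8300·(1 − 0.8300^4) / (1 − 0.8300)] ≈ 160.3294 million.

160.33 million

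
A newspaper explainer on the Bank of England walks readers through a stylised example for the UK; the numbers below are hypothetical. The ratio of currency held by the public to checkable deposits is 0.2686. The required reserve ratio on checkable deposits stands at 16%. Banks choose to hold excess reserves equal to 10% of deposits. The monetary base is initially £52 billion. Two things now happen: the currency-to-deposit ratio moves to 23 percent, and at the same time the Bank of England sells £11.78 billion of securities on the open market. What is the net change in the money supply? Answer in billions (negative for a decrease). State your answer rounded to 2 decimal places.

Before: m₁ = (1 + 0.2686) / (0.16 + 0.1 + 0.2686) ≈ 2.39992, MB₁ = 52, so M₁ = 2.39992 × 52 ≈ 124.7958 billion.
After: m₂ = (1 + 0.23) / (0.16 + 0.1 + 0.23) ≈ 2.51020, MB₂ = 52 − 11.78 = 40.22, so M₂ = 2.51020 × 40.22 ≈ 100.9602 billion.
ΔM = M₂ − M₁ = 100.9602 − 124.7958 = -23.8356 billion.

-23.84 billion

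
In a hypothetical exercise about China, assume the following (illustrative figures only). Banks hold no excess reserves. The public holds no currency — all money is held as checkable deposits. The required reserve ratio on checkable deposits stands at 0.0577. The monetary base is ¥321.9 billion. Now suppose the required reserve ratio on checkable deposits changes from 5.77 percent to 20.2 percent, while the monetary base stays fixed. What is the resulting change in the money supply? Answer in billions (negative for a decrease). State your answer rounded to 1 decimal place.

Initially m₁ = 1 / (0.0577) ≈ 17.33102, so M₁ = 17.33102 × 321.9 ≈ 5578.8553 billion.
After the change m₂ = 1 / (0.202) ≈ 4.95050, so M₂ = 4.95050 × 321.9 ≈ 1593.5659 billion.
ΔM = M₂ − M₁ = 1593.5659 − 5578.8553 = -3985.2894 billion.

-3985.3 billion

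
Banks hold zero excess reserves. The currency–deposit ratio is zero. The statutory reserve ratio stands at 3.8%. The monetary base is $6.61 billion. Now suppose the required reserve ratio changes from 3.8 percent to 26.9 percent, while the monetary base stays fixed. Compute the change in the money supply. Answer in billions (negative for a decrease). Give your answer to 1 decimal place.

Initially m₁ = 1 / (0.038) ≈ 26.3158, so M₁ = 26.3158 × 6.61 ≈ 173.9474 billion.
After the change m₂ = 1 / (0.269) ≈ 3.7175, so M₂ = 3.7175 × 6.61 ≈ 24.5727 billion.
ΔM = M₂ − M₁ = 24.5727 − 173.9474 = -149.3747 billion.

-149.4 billion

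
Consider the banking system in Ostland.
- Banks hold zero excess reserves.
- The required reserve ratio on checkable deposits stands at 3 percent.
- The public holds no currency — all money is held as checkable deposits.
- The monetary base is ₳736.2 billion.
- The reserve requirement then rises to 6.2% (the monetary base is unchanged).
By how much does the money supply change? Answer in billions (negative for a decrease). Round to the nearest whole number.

Initially m₁ = 1 / (0.03) ≈ 33.3333, so M₁ = 33.3333 × 736.2 ≈ 24539.9755 billion.
After the change m₂ = 1 / (0.062) ≈ 16.1290, so M₂ = 16.1290 × 736.2 = 11874.1698 billion.
ΔM = M₂ − M₁ = 11874.1698 − 24539.9755 = -12665.8057 billion.

-12666 billion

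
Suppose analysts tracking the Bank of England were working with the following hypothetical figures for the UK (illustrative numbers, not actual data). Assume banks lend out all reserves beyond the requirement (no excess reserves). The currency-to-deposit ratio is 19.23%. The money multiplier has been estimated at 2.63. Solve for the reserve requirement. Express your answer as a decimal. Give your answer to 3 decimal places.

0.261

Using m = 2.63. Since m = (1 + c)/(c + rr + e), the denominator satisfies c + rr + e = (1 + c)/m = (1 + 0.1923) / 2.63 ≈ 0.453346.
With c = 0.1923 and e = 0, the reserve requirement is 0.453346 − 0.1923 − 0 = 0.261046.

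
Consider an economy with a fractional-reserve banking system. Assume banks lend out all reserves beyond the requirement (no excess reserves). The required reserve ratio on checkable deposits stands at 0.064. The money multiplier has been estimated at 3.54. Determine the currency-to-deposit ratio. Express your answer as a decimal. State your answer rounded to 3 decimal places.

Using m = 3.54. From m = (1 + c)/(c + rr + e), rearranging gives 1 + c = m·(c + rr + e), so c·(1 − m) = m·(rr + e) − 1.
Hence c = [m·(rr + e) − 1]/(1 − m) = [3.54 × (0.064 + 0) − 1] / (1 − 3.54) ≈ 0.304504.

0.305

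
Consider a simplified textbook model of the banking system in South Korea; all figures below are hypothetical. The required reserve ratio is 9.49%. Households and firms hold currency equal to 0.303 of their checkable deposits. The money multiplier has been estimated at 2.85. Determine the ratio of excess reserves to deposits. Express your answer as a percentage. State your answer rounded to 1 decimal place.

Using m = 2.85. Since m = (1 + c)/(c + rr + e), the denominator satisfies c + rr + e = (1 + c)/m = (1 + 0.303) / 2.85 ≈ 0.457193.
With c = 0.303 and rr = 0.0949, the ratio of excess reserves to deposits is 0.457193 − 0.303 − 0.0949 = 0.059293.

5.9%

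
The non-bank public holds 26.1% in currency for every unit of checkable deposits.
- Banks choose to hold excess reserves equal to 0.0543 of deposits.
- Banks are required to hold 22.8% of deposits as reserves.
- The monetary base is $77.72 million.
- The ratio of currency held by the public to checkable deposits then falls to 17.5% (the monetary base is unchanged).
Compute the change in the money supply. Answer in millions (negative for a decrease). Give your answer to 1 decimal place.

$19.3 million

Initially m₁ = (1 + 0.261) / (0.228 + 0.0543 + 0.261) ≈ 2.3210, so M₁ = 2.3210 × 77.72 ≈ 180.3881 million.
After the change m₂ = (1 + 0.175) / (0.228 + 0.0543 + 0.175) ≈ 2.5694, so M₂ = 2.5694 × 77.72 ≈ 199.6938 million.
ΔM = M₂ − M₁ = 199.6938 − 180.3881 = 19.3057 million.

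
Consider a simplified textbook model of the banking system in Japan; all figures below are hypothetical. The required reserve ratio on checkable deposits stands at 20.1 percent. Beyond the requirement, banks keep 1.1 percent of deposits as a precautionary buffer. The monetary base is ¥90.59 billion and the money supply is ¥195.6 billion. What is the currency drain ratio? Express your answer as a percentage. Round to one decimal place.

Using m = M/MB = 195.6/90.59 ≈ 2.159179. From m = (1 + c)/(c + rr + e), rearranging gives 1 + c = m·(c + rr + e), so c·(1 − m) = m·(rr + e) − 1.
Hence c = [m·(rr + e) − 1]/(1 − m) = [2.159179 × (0.201 + 0.011) − 1] / (1 − 2.159179) ≈ 0.467791.

46.8%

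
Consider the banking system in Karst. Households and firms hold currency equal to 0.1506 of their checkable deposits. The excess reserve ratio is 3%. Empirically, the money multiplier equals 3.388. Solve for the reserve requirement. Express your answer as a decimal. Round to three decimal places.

0.159

Using m = 3.388. Since m = (1 + c)/(c + rr + e), the denominator satisfies c + rr + e = (1 + c)/m = (1 + 0.1506) / 3.388 ≈ 0.339610.
With c = 0.1506 and e = 0.03, the reserve requirement is 0.339610 − 0.1506 − 0.03 = 0.15901.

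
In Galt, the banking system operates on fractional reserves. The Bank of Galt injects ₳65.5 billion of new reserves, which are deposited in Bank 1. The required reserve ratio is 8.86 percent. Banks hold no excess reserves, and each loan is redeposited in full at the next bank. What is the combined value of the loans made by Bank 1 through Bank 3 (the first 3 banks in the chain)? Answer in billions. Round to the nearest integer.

Bank i lends (1 − rr)^i of the original deposit: Bank 1 lends 65.5·0.9114 = 59.6967, Bank 2 lends 65.5·0.9114² ≈ 54.4076, and so on.
Summing a geometric series: total = 65.5·[0.9114·(1 − 0.9114^3) / (1 − 0.9114)] ≈ 163.6913 billion.

₳164 billion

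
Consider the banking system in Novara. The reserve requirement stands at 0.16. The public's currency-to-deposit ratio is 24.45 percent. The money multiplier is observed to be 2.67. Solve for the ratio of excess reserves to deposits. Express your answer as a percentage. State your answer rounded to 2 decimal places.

Using m = 2.67. Since m = (1 + c)/(c + rr + e), the denominator satisfies c + rr + e = (1 + c)/m = (1 + 0.2445) / 2.67 ≈ 0.466105.
With c = 0.2445 and rr = 0.16, the ratio of excess reserves to deposits is 0.466105 − 0.2445 − 0.16 = 0.061605.

6.16%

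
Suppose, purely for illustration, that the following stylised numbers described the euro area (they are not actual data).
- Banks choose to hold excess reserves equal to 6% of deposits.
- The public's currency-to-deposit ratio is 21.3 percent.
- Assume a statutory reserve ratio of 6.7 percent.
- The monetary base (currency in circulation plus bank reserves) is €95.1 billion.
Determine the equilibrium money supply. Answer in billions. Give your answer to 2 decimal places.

The money multiplier is m = (1 + c) / (rr + e + c) = (1 + 0.213) / (0.067 + 0.06 + 0.213) ≈ 3.56765.
So M = m × MB = 3.56765 × 95.1 ≈ 339.2835 billion.

€339.28 billion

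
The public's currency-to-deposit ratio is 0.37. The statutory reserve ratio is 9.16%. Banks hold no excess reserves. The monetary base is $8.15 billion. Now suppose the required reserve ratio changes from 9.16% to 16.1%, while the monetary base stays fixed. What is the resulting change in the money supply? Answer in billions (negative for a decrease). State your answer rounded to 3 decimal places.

-3.161 billion

Initially m₁ = (1 + 0.37) / (0.0916 + 0.37) ≈ 2.96794, so M₁ = 2.96794 × 8.15 ≈ 24.1887 billion.
After the change m₂ = (1 + 0.37) / (0.161 + 0.37) ≈ 2.58004, so M₂ = 2.58004 × 8.15 ≈ 21.0273 billion.
ΔM = M₂ − M₁ = 21.0273 − 24.1887 = -3.1614 billion.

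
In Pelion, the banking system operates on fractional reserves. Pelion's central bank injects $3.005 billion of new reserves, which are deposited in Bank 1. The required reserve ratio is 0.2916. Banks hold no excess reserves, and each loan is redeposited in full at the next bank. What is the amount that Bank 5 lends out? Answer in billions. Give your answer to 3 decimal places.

Each bank lends a fraction (1 − rr) = 0.7084 of the deposit it receives, so Bank 5 receives 3.005·0.7084^4 and lends 3.005·0.7084^5 ≈ 0.5361 billion.

$0.536 billion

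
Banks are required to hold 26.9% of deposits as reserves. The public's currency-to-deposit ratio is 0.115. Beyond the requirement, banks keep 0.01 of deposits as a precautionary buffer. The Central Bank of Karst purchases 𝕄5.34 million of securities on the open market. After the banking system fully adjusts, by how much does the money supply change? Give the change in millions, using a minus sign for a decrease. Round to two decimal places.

𝕄15.11 million

The money multiplier is m = (1 + c) / (rr + e + c) = (1 + 0.115) / (0.269 + 0.01 + 0.115) ≈ 2.8299.
The purchase adds 5.34 million of base, so ΔM = m × ΔMB = 2.8299 × (+5.34) ≈ 15.1117 million.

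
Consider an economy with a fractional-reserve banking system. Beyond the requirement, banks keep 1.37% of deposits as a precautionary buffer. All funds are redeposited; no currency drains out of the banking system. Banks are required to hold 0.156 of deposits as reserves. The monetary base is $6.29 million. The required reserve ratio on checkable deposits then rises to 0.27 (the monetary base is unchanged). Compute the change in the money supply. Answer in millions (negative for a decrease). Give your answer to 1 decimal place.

-14.9 million

Initially m₁ = 1 / (0.156 + 0.0137) ≈ 5.8928, so M₁ = 5.8928 × 6.29 ≈ 37.0657 million.
After the change m₂ = 1 / (0.27 + 0.0137) ≈ 3.5249, so M₂ = 3.5249 × 6.29 ≈ 22.1716 million.
ΔM = M₂ − M₁ = 22.1716 − 37.0657 = -14.8941 million.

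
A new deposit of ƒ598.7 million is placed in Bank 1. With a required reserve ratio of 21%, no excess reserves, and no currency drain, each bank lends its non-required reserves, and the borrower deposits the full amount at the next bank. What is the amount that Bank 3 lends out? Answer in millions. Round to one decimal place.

ƒ295.2 million

Each bank lends a fraction (1 − rr) = 0.7900 of the deposit it receives, so Bank 3 receives 598.7·0.7900^2 and lends 598.7·0.7900^3 ≈ 295.1824 million.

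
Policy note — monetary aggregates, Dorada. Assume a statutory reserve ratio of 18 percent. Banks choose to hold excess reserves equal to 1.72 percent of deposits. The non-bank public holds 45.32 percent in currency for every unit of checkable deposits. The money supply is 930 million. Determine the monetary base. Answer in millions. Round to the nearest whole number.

416 million

The money multiplier is m = (1 + c) / (rr + e + c) = (1 + 0.4532) / (0.18 + 0.0172 + 0.4532) ≈ 2.2343.
MB = M / m = 930 / 2.2343 ≈ 416.2377 million.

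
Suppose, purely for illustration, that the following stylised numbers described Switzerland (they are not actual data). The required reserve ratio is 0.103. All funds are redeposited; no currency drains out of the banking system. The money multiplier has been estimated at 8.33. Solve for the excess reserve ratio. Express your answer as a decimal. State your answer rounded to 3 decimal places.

Using m = 8.33. Since m = (1 + c)/(c + rr + e), the denominator satisfies c + rr + e = (1 + c)/m = (1 + 0) / 8.33 ≈ 0.120048.
With c = 0 and rr = 0.103, the excess reserve ratio is 0.120048 − 0 − 0.103 = 0.017048.

0.017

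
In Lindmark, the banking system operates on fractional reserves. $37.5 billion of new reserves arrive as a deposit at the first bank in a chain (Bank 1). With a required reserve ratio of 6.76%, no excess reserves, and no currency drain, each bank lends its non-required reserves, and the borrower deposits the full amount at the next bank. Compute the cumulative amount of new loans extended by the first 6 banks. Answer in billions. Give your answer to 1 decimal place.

$177.4 billion

Bank i lends (1 − rr)^i of the original deposit: Bank 1 lends 37.5·0.9324 = 34.9650, Bank 2 lends 37.5·0.9324² ≈ 32.6014, and so on.
Summing a geometric series: total = 37.5·[0.9324·(1 − 0.9324^6) / (1 − 0.9324)] ≈ 177.3734 billion.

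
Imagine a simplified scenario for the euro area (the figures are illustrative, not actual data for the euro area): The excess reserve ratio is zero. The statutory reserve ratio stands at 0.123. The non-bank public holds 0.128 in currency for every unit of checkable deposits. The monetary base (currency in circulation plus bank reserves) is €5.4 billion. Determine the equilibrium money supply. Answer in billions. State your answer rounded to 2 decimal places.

€24.27 billion

The money multiplier is m = (1 + c) / (rr + c) = (1 + 0.128) / (0.123 + 0.128) ≈ 4.4940.
So M = m × MB = 4.4940 × 5.4 = 24.2676 billion.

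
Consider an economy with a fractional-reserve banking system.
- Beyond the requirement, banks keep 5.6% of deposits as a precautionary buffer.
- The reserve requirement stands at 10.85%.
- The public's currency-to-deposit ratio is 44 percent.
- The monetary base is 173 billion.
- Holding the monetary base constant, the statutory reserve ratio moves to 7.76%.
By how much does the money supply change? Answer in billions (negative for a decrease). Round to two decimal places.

22.20 billion

Initially m₁ = (1 + 0.44) / (0.1085 + 0.056 + 0.44) ≈ 2.382134, so M₁ = 2.382134 × 173 ≈ 412.1092 billion.
After the change m₂ = (1 + 0.44) / (0.0776 + 0.056 + 0.44) ≈ 2.510460, so M₂ = 2.510460 × 173 ≈ 434.3096 billion.
ΔM = M₂ − M₁ = 434.3096 − 412.1092 = 22.2004 billion.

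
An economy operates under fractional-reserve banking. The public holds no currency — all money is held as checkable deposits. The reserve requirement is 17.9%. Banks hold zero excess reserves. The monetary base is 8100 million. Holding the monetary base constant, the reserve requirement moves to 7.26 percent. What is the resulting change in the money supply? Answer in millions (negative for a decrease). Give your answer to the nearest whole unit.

Initially m₁ = 1 / (0.179) ≈ 5.58659, so M₁ = 5.58659 × 8100 = 45251.379 million.
After the change m₂ = 1 / (0.0726) ≈ 13.77410, so M₂ = 13.77410 × 8100 = 111570.21 million.
ΔM = M₂ − M₁ = 111570.21 − 45251.379 = 66318.831 million.

66319 million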